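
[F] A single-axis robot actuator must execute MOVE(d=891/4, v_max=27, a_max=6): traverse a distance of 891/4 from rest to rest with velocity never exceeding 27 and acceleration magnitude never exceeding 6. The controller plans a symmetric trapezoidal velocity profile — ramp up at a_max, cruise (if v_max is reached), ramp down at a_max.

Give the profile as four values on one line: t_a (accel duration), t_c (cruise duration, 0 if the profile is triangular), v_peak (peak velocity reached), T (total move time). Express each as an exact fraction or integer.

t_a=9/2 t_c=15/4 v_peak=27 T=51/4

v_max²/a_max = 27²/6 = 243/2
891/4 ≥ 243/2 → trapezoidal
t_a = 27/6 = 9/2; v_peak = 27
d_cruise = 891/4 − 243/2 = 405/4; t_c = (405/4)/27 = 15/4
T = 2·9/2 + 15/4 = 51/4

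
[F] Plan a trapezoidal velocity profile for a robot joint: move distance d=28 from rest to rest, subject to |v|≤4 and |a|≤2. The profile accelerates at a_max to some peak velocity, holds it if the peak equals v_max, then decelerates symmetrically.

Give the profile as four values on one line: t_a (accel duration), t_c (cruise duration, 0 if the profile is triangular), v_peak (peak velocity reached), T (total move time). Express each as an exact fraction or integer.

vₘ²/aₘ = 4²/2 = 8
28 ≥ 8 ⇒ cruise phase
t_a = 4/2 = 2; v_peak = 4
d_cruise = 28 − 8 = 20; t_c = 20/4 = 5
T = 2·2 + 5 = 9

t_a=2 t_c=5 v_peak=4 T=9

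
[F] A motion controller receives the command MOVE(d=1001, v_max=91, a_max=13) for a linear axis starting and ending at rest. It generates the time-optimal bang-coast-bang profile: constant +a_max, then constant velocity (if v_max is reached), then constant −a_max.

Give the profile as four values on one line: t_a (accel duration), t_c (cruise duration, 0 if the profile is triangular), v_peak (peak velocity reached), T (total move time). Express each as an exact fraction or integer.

t_a=7 t_c=4 v_peak=91 T=18

vₘ²/aₘ = 91²/13 = 637
1001 ≥ 637 so v_max reached
t_a = 91/13 = 7; v_peak = 91
d_cruise = 1001 − 637 = 364; t_c = 364/91 = 4
T = 2·7 + 4 = 18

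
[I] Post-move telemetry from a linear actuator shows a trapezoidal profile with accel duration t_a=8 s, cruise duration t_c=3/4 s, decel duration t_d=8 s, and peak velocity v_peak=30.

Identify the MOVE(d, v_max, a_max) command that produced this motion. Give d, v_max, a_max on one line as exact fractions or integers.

a_max = 30/8 = 15/4
d_a = ½·30·8 = 120; d_c = 30·3/4 = 45/2
d = 2·120 + 45/2 = 525/2
t_c = 3/4 > 0 → v_max = v_peak = 30

d=525/2 v_max=30 a_max=15/4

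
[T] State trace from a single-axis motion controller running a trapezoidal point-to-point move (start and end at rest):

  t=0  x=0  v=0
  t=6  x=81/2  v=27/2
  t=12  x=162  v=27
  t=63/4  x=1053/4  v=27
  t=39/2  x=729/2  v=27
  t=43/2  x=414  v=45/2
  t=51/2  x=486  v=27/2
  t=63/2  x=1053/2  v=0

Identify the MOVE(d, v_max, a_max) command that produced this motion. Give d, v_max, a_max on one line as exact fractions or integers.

d=1053/2 v_max=27 a_max=9/4

final state: t=63/2, x=1053/2, v=0 → d = 1053/2
a_max = (27/2−0)/(6−0) = 9/4
max v = 27 over t∈[12,39/2] → v_max = 27
check: 27·(12+15/2) = 1053/2 ✓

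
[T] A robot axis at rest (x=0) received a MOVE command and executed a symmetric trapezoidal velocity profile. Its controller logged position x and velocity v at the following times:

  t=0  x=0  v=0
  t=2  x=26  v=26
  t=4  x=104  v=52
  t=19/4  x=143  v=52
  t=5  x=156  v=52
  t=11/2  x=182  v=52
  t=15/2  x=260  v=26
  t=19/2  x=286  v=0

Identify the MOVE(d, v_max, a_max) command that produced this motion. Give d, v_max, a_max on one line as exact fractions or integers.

final state: t=19/2, x=286, v=0 → d = 286
a_max = (26−0)/(2−0) = 13
max v = 52 over t∈[4,11/2] → v_max = 52
check: 52·(4+3/2) = 286 ✓

d=286 v_max=52 a_max=13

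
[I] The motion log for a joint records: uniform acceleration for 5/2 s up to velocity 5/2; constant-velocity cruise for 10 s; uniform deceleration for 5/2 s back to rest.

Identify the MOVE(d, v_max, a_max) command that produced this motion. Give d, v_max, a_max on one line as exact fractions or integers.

d=125/4 v_max=5/2 a_max=1

a_max = (5/2)/(5/2) = 1
d_a = ½·5/2·5/2 = 25/8; d_c = 5/2·10 = 25
d = 2·25/8 + 25 = 125/4
t_c = 10 > 0 so v_max = 5/2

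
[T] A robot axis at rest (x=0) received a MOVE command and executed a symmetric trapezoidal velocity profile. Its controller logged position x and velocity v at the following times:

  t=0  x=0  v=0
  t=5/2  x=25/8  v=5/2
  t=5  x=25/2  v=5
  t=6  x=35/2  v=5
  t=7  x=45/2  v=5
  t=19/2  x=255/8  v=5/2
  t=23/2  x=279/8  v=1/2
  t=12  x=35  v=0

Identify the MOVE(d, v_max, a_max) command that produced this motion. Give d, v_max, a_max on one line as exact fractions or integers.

final state: t=12, x=35, v=0 → d = 35
a_max = (5/2−0)/(5/2−0) = 1
max v = 5 over t∈[5,7] → v_max = 5
check: 5·(5+2) = 35 ✓

d=35 v_max=5 a_max=1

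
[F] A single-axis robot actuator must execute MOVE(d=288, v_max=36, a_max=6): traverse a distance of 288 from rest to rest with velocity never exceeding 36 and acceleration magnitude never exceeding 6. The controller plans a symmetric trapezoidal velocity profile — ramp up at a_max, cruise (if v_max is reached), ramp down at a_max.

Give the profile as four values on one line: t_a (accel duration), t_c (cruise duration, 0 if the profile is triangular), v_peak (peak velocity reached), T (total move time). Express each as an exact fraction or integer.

t_a=6 t_c=2 v_peak=36 T=14

vₘ²/aₘ = 36²/6 = 216
288 ≥ 216 ⇒ cruise phase
t_a = 36/6 = 6; v_peak = 36
d_cruise = 288 − 216 = 72; t_c = 72/36 = 2
T = 2·6 + 2 = 14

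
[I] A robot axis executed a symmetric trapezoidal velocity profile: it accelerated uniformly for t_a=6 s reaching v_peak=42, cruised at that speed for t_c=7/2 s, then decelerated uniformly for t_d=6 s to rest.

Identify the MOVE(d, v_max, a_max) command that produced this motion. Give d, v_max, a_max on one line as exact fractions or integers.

a_max = 42/6 = 7
d_a = ½·42·6 = 126; d_c = 42·7/2 = 147
d = 2·126 + 147 = 399
t_c = 7/2 > 0 ⇒ limit active, v_max = 42

d=399 v_max=42 a_max=7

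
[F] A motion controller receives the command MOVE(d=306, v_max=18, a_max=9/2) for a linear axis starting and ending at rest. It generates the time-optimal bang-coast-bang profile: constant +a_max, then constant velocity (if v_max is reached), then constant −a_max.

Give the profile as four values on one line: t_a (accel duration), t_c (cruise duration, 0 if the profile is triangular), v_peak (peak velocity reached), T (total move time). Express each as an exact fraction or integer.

(v_max)²/a_max = 18²/(9/2) = 72
306 ≥ 72 so v_max reached
t_a = 18/(9/2) = 4; v_peak = 18
d_cruise = 306 − 72 = 234; t_c = 234/18 = 13
T = 2·4 + 13 = 21

t_a=4 t_c=13 v_peak=18 T=21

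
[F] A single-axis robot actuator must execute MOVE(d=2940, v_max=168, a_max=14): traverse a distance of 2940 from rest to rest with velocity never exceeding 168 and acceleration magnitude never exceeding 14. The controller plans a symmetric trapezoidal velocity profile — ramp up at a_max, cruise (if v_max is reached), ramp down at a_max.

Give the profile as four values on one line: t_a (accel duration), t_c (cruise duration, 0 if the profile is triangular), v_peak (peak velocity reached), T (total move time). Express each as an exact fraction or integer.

(v_max)²/a_max = 168²/14 = 2016
2940 ≥ 2016 → trapezoidal
t_a = 168/14 = 12; v_peak = 168
d_cruise = 2940 − 2016 = 924; t_c = 924/168 = 11/2
T = 2·12 + 11/2 = 59/2

t_a=12 t_c=11/2 v_peak=168 T=59/2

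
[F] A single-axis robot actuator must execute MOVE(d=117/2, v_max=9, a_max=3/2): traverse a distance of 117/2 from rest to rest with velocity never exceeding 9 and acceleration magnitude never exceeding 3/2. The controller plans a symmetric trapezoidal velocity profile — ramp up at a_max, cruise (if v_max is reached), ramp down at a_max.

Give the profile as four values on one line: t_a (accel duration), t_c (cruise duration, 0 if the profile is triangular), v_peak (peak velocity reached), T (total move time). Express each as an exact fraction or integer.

t_a=6 t_c=1/2 v_peak=9 T=25/2

vₘ²/aₘ = 9²/(3/2) = 54
117/2 ≥ 54 → trapezoidal
t_a = 9/(3/2) = 6; v_peak = 9
d_cruise = 117/2 − 54 = 9/2; t_c = (9/2)/9 = 1/2
T = 2·6 + 1/2 = 25/2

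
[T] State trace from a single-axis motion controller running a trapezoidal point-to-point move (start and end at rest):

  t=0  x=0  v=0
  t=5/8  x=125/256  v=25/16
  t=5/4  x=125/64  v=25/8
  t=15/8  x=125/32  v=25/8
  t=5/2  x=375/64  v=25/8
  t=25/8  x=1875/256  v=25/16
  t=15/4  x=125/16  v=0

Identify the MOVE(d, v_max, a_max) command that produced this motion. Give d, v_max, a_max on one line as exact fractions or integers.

final state: t=15/4, x=125/16, v=0 → d = 125/16
a_max = (25/16−0)/(5/8−0) = 5/2
max v = 25/8 over t∈[5/4,5/2] → v_max = 25/8
check: 25/8·(5/4+5/4) = 125/16 ✓

d=125/16 v_max=25/8 a_max=5/2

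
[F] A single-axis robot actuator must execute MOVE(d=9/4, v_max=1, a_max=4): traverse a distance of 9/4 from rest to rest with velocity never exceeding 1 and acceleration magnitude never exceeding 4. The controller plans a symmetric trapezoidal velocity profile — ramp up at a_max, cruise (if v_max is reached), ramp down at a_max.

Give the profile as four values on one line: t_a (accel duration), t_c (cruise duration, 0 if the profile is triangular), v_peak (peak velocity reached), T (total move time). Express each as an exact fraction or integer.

(v_max)²/a_max = 1²/4 = 1/4
9/4 ≥ 1/4 so v_max reached
t_a = 1/4; v_peak = 1
d_cruise = 9/4 − 1/4 = 2; t_c = 2/1 = 2
T = 2·1/4 + 2 = 5/2

t_a=1/4 t_c=2 v_peak=1 T=5/2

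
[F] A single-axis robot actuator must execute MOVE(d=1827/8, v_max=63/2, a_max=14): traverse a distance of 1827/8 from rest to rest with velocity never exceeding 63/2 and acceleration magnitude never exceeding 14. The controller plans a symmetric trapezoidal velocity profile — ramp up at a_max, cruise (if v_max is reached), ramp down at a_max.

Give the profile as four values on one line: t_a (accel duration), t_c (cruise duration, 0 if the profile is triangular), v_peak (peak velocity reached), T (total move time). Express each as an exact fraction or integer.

vₘ²/aₘ = (63/2)²/14 = 567/8
1827/8 ≥ 567/8 ⇒ cruise phase
t_a = (63/2)/14 = 9/4; v_peak = 63/2
d_cruise = 1827/8 − 567/8 = 315/2; t_c = (315/2)/(63/2) = 5
T = 2·9/4 + 5 = 19/2

t_a=9/4 t_c=5 v_peak=63/2 T=19/2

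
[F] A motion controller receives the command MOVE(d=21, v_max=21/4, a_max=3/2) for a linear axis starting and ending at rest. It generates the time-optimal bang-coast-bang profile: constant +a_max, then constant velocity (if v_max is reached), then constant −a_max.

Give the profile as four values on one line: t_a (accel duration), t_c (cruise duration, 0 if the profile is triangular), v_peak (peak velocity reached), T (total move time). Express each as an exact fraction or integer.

v_max²/a_max = (21/4)²/(3/2) = 147/8
21 ≥ 147/8 ⇒ cruise phase
t_a = (21/4)/(3/2) = 7/2; v_peak = 21/4
d_cruise = 21 − 147/8 = 21/8; t_c = (21/8)/(21/4) = 1/2
T = 2·7/2 + 1/2 = 15/2

t_a=7/2 t_c=1/2 v_peak=21/4 T=15/2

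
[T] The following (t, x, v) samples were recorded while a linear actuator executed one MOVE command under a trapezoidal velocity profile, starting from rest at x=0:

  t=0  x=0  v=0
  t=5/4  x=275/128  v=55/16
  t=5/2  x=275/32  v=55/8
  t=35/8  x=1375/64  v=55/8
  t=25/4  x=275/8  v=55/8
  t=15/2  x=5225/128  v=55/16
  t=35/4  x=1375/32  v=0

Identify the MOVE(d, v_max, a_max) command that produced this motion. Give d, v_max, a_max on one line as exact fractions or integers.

d=1375/32 v_max=55/8 a_max=11/4

final state: t=35/4, x=1375/32, v=0 → d = 1375/32
a_max = (55/16−0)/(5/4−0) = 11/4
max v = 55/8 over t∈[5/2,25/4] → v_max = 55/8
check: 55/8·(5/2+15/4) = 1375/32 ✓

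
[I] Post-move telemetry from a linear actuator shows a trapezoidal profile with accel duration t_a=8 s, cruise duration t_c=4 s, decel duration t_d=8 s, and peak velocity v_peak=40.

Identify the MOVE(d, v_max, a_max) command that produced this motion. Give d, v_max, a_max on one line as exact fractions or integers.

d=480 v_max=40 a_max=5

a_max = 40/8 = 5
d_a = ½·40·8 = 160; d_c = 40·4 = 160
d = 2·160 + 160 = 480
t_c = 4 > 0 so v_max = 40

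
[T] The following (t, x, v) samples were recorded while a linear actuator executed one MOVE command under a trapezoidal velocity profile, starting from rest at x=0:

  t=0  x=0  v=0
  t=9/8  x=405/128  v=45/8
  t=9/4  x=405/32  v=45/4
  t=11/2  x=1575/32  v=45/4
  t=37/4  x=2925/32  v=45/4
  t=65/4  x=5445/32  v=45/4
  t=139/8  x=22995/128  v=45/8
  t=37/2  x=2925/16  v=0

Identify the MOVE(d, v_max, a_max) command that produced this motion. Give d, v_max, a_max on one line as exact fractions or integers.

d=2925/16 v_max=45/4 a_max=5

final state: t=37/2, x=2925/16, v=0 → d = 2925/16
a_max = (45/8−0)/(9/8−0) = 5
max v = 45/4 over t∈[9/4,65/4] → v_max = 45/4
check: 45/4·(9/4+14) = 2925/16 ✓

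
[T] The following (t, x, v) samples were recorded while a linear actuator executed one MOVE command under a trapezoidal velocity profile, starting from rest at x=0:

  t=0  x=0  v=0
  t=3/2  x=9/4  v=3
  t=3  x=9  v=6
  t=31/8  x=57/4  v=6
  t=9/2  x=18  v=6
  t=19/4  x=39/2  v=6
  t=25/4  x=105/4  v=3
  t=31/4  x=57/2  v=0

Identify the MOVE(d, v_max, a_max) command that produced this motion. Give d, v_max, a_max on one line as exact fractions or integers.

final state: t=31/4, x=57/2, v=0 → d = 57/2
a_max = (3−0)/(3/2−0) = 2
max v = 6 over t∈[3,19/4] → v_max = 6
check: 6·(3+7/4) = 57/2 ✓

d=57/2 v_max=6 a_max=2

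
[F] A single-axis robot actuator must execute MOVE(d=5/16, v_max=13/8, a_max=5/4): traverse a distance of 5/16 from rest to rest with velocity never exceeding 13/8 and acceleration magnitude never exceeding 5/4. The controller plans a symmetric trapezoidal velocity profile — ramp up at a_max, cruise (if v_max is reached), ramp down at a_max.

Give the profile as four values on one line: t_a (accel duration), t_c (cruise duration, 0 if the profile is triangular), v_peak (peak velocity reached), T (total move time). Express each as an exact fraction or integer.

v_max²/a_max = (13/8)²/(5/4) = 169/80
5/16 < 169/80 → triangular
v_peak = √(5/16·5/4) = √(25/64) = 5/8
t_a = (5/8)/(5/4) = 1/2; t_c = 0
T = 2·1/2 = 1

t_a=1/2 t_c=0 v_peak=5/8 T=1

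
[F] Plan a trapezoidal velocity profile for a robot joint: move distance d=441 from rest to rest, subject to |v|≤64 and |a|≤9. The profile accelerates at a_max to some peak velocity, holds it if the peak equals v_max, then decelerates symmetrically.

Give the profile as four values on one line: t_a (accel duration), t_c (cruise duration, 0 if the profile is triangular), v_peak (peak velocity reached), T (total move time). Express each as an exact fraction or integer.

vₘ²/aₘ = 64²/9 = 4096/9
441 < 4096/9 ⇒ no cruise
v_peak = √(441·9) = √3969 = 63
t_a = 63/9 = 7; t_c = 0
T = 2·7 = 14

t_a=7 t_c=0 v_peak=63 T=14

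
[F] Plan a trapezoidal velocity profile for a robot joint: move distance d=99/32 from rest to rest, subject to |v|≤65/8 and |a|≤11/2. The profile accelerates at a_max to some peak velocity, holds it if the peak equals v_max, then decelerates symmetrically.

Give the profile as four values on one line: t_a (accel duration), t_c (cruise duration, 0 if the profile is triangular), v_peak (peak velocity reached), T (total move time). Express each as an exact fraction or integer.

t_a=3/4 t_c=0 v_peak=33/8 T=3/2

(v_max)²/a_max = (65/8)²/(11/2) = 4225/352
99/32 < 4225/352 → triangular
v_peak = √(99/32·11/2) = √(1089/64) = 33/8
t_a = (33/8)/(11/2) = 3/4; t_c = 0
T = 2·3/4 = 3/2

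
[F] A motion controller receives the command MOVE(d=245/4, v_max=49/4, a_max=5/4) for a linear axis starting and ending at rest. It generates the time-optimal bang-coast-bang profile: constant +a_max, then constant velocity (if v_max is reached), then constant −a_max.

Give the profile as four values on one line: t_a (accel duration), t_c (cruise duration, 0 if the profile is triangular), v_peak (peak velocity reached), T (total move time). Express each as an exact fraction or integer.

(v_max)²/a_max = (49/4)²/(5/4) = 2401/20
245/4 < 2401/20 so t_c = 0
v_peak = √(245/4·5/4) = √(1225/16) = 35/4
t_a = (35/4)/(5/4) = 7; t_c = 0
T = 2·7 = 14

t_a=7 t_c=0 v_peak=35/4 T=14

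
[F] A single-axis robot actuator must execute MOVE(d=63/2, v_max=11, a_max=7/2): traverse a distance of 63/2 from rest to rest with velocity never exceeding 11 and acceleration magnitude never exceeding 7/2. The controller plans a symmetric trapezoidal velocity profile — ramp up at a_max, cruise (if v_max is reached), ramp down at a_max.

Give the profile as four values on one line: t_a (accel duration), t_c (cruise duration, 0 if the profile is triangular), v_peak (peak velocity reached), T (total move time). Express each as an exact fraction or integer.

(v_max)²/a_max = 11²/(7/2) = 242/7
63/2 < 242/7 so t_c = 0
v_peak = √(63/2·7/2) = √(441/4) = 21/2
t_a = (21/2)/(7/2) = 3; t_c = 0
T = 2·3 = 6

t_a=3 t_c=0 v_peak=21/2 T=6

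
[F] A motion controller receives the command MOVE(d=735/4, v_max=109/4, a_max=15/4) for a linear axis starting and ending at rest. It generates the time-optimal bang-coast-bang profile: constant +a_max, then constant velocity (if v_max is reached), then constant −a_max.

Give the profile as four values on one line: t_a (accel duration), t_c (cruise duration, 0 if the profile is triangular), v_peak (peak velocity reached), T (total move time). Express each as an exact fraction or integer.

t_a=7 t_c=0 v_peak=105/4 T=14

v_max²/a_max = (109/4)²/(15/4) = 11881/60
735/4 < 11881/60 ⇒ no cruise
v_peak = √(735/4·15/4) = √(11025/16) = 105/4
t_a = (105/4)/(15/4) = 7; t_c = 0
T = 2·7 = 14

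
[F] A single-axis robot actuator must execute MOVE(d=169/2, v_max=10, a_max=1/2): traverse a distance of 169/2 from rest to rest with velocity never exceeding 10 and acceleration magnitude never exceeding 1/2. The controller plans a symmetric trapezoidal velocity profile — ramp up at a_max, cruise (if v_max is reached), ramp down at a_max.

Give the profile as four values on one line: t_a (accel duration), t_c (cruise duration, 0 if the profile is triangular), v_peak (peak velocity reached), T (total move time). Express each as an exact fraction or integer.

v_max²/a_max = 10²/(1/2) = 200
169/2 < 200 ⇒ no cruise
v_peak = √(169/2·1/2) = √(169/4) = 13/2
t_a = (13/2)/(1/2) = 13; t_c = 0
T = 2·13 = 26

t_a=13 t_c=0 v_peak=13/2 T=26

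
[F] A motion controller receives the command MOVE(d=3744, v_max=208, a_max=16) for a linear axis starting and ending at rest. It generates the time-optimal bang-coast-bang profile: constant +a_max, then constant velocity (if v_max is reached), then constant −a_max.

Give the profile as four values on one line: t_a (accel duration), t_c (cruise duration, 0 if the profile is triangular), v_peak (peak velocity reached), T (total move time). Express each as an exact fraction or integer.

t_a=13 t_c=5 v_peak=208 T=31

(v_max)²/a_max = 208²/16 = 2704
3744 ≥ 2704 ⇒ cruise phase
t_a = 208/16 = 13; v_peak = 208
d_cruise = 3744 − 2704 = 1040; t_c = 1040/208 = 5
T = 2·13 + 5 = 31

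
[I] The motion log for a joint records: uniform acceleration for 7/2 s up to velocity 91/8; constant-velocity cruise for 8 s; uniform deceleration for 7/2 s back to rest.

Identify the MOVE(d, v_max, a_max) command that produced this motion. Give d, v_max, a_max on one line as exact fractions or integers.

a_max = (91/8)/(7/2) = 13/4
d_a = ½·91/8·7/2 = 637/32; d_c = 91/8·8 = 91
d = 2·637/32 + 91 = 2093/16
t_c = 8 > 0 → v_max = v_peak = 91/8

d=2093/16 v_max=91/8 a_max=13/4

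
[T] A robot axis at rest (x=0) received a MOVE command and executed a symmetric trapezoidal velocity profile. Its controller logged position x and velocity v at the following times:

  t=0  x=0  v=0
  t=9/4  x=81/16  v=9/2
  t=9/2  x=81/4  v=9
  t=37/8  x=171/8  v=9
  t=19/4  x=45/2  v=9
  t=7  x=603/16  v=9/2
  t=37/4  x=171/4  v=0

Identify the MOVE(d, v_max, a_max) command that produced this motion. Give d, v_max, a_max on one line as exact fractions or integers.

d=171/4 v_max=9 a_max=2

final state: t=37/4, x=171/4, v=0 → d = 171/4
a_max = (9/2−0)/(9/4−0) = 2
max v = 9 over t∈[9/2,19/4] → v_max = 9
check: 9·(9/2+1/4) = 171/4 ✓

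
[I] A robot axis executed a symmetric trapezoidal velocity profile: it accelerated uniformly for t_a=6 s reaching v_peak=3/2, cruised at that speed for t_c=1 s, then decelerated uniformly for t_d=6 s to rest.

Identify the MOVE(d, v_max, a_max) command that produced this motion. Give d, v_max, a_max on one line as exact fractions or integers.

d=21/2 v_max=3/2 a_max=1/4

a_max = (3/2)/6 = 1/4
d_a = ½·3/2·6 = 9/2; d_c = 3/2·1 = 3/2
d = 2·9/2 + 3/2 = 21/2
t_c = 1 > 0 so v_max = 3/2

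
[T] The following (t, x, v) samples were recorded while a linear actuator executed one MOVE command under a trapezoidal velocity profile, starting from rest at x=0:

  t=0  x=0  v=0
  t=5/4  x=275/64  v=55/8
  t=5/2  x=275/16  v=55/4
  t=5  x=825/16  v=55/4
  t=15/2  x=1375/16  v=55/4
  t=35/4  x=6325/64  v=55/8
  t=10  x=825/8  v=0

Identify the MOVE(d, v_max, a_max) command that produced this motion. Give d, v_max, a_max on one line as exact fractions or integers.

final state: t=10, x=825/8, v=0 → d = 825/8
a_max = (55/8−0)/(5/4−0) = 11/2
max v = 55/4 over t∈[5/2,15/2] → v_max = 55/4
check: 55/4·(5/2+5) = 825/8 ✓

d=825/8 v_max=55/4 a_max=11/2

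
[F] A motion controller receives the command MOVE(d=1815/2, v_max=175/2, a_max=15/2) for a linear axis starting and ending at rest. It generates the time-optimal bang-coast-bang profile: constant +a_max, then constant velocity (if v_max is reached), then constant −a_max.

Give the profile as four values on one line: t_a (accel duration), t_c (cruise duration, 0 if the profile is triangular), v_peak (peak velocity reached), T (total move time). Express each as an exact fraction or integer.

t_a=11 t_c=0 v_peak=165/2 T=22

vₘ²/aₘ = (175/2)²/(15/2) = 6125/6
1815/2 < 6125/6 so t_c = 0
v_peak = √(1815/2·15/2) = √(27225/4) = 165/2
t_a = (165/2)/(15/2) = 11; t_c = 0
T = 2·11 = 22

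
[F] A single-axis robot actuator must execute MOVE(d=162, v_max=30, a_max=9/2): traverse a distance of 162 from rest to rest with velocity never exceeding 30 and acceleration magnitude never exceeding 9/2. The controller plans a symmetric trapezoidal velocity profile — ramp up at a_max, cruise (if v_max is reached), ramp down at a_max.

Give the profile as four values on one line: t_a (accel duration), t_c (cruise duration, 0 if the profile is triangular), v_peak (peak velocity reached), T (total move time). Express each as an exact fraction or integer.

vₘ²/aₘ = 30²/(9/2) = 200
162 < 200 ⇒ no cruise
v_peak = √(162·9/2) = √729 = 27
t_a = 27/(9/2) = 6; t_c = 0
T = 2·6 = 12

t_a=6 t_c=0 v_peak=27 T=12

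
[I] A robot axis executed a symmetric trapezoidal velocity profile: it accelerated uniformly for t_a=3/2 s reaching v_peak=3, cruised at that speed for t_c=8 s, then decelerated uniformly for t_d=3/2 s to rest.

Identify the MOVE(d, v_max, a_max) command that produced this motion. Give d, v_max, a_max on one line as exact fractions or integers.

a_max = 3/(3/2) = 2
d_a = ½·3·3/2 = 9/4; d_c = 3·8 = 24
d = 2·9/4 + 24 = 57/2
t_c = 8 > 0 ⇒ limit active, v_max = 3

d=57/2 v_max=3 a_max=2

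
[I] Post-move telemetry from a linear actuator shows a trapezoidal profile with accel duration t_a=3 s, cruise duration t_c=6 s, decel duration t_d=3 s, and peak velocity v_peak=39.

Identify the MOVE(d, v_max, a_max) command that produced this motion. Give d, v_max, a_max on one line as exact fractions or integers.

d=351 v_max=39 a_max=13

a_max = 39/3 = 13
d_a = ½·39·3 = 117/2; d_c = 39·6 = 234
d = 2·117/2 + 234 = 351
t_c = 6 > 0 so v_max = 39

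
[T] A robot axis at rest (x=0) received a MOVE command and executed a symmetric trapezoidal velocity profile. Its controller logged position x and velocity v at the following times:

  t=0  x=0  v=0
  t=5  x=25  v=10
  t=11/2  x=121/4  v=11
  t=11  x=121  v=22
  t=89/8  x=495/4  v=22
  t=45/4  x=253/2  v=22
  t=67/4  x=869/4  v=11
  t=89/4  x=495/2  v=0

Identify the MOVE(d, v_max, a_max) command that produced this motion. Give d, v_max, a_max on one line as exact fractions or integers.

final state: t=89/4, x=495/2, v=0 → d = 495/2
a_max = (10−0)/(5−0) = 2
max v = 22 over t∈[11,45/4] → v_max = 22
check: 22·(11+1/4) = 495/2 ✓

d=495/2 v_max=22 a_max=2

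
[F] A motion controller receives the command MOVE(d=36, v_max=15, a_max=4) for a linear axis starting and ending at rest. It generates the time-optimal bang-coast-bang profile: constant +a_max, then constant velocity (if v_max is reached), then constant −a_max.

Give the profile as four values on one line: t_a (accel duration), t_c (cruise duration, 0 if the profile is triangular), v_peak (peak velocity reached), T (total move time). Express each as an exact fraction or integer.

vₘ²/aₘ = 15²/4 = 225/4
36 < 225/4 so t_c = 0
v_peak = √(36·4) = √144 = 12
t_a = 12/4 = 3; t_c = 0
T = 2·3 = 6

t_a=3 t_c=0 v_peak=12 T=6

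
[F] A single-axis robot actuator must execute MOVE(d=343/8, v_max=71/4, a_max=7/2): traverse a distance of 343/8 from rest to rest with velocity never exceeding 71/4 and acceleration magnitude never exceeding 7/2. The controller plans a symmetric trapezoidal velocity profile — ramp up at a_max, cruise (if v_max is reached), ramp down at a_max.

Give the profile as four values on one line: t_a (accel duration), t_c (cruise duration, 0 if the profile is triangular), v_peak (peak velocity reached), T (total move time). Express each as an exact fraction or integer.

t_a=7/2 t_c=0 v_peak=49/4 T=7

v_max²/a_max = (71/4)²/(7/2) = 5041/56
343/8 < 5041/56 so t_c = 0
v_peak = √(343/8·7/2) = √(2401/16) = 49/4
t_a = (49/4)/(7/2) = 7/2; t_c = 0
T = 2·7/2 = 7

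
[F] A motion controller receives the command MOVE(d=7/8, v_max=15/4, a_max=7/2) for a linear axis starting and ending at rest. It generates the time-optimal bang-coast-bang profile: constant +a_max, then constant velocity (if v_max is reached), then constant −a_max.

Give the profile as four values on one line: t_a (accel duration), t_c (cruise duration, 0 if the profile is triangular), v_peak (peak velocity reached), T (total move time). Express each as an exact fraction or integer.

t_a=1/2 t_c=0 v_peak=7/4 T=1

v_max²/a_max = (15/4)²/(7/2) = 225/56
7/8 < 225/56 so t_c = 0
v_peak = √(7/8·7/2) = √(49/16) = 7/4
t_a = (7/4)/(7/2) = 1/2; t_c = 0
T = 2·1/2 = 1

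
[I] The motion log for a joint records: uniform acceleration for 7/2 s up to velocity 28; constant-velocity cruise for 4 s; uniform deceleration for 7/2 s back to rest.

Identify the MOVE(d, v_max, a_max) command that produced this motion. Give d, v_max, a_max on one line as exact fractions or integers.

a_max = 28/(7/2) = 8
d_a = ½·28·7/2 = 49; d_c = 28·4 = 112
d = 2·49 + 112 = 210
t_c = 4 > 0 ⇒ limit active, v_max = 28

d=210 v_max=28 a_max=8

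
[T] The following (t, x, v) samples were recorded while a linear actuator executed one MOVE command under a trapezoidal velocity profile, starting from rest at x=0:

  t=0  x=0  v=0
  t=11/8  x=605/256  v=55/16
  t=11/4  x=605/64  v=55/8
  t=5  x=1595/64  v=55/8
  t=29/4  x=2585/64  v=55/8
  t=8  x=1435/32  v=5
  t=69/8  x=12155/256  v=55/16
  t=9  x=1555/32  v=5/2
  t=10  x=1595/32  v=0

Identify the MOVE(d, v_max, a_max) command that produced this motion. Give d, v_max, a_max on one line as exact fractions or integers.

final state: t=10, x=1595/32, v=0 → d = 1595/32
a_max = (55/16−0)/(11/8−0) = 5/2
max v = 55/8 over t∈[11/4,29/4] → v_max = 55/8
check: 55/8·(11/4+9/2) = 1595/32 ✓

d=1595/32 v_max=55/8 a_max=5/2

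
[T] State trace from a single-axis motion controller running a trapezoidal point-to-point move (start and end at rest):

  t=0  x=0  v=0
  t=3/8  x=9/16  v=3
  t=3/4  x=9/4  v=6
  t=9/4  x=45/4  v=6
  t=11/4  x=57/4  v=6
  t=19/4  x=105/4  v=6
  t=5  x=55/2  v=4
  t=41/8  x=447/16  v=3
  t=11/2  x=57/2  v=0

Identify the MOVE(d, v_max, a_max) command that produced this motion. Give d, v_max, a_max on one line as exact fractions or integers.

final state: t=11/2, x=57/2, v=0 → d = 57/2
a_max = (3−0)/(3/8−0) = 8
max v = 6 over t∈[3/4,19/4] → v_max = 6
check: 6·(3/4+4) = 57/2 ✓

d=57/2 v_max=6 a_max=8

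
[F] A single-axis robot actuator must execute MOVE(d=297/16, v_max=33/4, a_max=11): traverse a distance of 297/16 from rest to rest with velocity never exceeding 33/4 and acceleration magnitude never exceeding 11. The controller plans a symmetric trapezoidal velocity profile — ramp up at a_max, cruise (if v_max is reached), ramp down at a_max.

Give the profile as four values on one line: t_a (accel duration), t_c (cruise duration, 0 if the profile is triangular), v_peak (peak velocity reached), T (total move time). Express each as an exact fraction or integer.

t_a=3/4 t_c=3/2 v_peak=33/4 T=3

(v_max)²/a_max = (33/4)²/11 = 99/16
297/16 ≥ 99/16 so v_max reached
t_a = (33/4)/11 = 3/4; v_peak = 33/4
d_cruise = 297/16 − 99/16 = 99/8; t_c = (99/8)/(33/4) = 3/2
T = 2·3/4 + 3/2 = 3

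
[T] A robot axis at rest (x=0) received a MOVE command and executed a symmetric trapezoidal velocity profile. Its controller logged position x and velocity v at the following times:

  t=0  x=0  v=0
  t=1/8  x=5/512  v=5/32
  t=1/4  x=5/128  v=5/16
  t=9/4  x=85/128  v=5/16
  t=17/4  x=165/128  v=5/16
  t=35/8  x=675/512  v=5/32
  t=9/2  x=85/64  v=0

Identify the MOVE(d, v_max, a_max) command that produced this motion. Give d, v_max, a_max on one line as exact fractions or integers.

final state: t=9/2, x=85/64, v=0 → d = 85/64
a_max = (5/32−0)/(1/8−0) = 5/4
max v = 5/16 over t∈[1/4,17/4] → v_max = 5/16
check: 5/16·(1/4+4) = 85/64 ✓

d=85/64 v_max=5/16 a_max=5/4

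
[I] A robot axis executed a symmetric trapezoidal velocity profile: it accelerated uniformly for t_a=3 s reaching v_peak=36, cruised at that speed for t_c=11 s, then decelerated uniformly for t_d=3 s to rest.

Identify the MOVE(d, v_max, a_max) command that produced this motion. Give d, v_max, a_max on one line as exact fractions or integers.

d=504 v_max=36 a_max=12

a_max = 36/3 = 12
d_a = ½·36·3 = 54; d_c = 36·11 = 396
d = 2·54 + 396 = 504
t_c = 11 > 0 so v_max = 36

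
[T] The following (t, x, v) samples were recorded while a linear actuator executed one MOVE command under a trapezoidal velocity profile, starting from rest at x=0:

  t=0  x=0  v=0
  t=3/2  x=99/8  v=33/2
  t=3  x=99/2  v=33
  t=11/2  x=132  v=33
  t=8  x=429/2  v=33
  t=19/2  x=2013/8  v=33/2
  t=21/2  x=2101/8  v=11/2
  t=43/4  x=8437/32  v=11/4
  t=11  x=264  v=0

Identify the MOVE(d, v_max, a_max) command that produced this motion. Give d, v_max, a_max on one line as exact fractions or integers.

final state: t=11, x=264, v=0 → d = 264
a_max = (33/2−0)/(3/2−0) = 11
max v = 33 over t∈[3,8] → v_max = 33
check: 33·(3+5) = 264 ✓

d=264 v_max=33 a_max=11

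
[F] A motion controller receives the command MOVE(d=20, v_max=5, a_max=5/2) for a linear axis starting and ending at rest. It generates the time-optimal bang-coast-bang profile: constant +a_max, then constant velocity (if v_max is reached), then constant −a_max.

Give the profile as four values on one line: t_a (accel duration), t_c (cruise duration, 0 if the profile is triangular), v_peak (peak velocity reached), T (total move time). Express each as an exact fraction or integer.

t_a=2 t_c=2 v_peak=5 T=6

v_max²/a_max = 5²/(5/2) = 10
20 ≥ 10 ⇒ cruise phase
t_a = 5/(5/2) = 2; v_peak = 5
d_cruise = 20 − 10 = 10; t_c = 10/5 = 2
T = 2·2 + 2 = 6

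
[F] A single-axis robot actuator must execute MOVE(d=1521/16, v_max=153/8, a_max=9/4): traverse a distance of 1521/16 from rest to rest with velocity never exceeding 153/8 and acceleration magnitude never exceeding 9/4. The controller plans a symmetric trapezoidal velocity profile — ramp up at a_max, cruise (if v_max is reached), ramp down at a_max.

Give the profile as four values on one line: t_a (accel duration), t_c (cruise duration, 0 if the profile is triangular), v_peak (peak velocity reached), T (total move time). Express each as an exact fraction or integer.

vₘ²/aₘ = (153/8)²/(9/4) = 2601/16
1521/16 < 2601/16 ⇒ no cruise
v_peak = √(1521/16·9/4) = √(13689/64) = 117/8
t_a = (117/8)/(9/4) = 13/2; t_c = 0
T = 2·13/2 = 13

t_a=13/2 t_c=0 v_peak=117/8 T=13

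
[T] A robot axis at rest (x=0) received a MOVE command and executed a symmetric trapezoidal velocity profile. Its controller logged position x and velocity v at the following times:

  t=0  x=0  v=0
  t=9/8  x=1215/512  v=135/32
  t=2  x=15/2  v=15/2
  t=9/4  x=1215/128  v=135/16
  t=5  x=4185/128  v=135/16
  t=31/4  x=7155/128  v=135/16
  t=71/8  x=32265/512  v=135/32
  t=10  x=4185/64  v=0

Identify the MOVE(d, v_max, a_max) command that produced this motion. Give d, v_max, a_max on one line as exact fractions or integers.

d=4185/64 v_max=135/16 a_max=15/4

final state: t=10, x=4185/64, v=0 → d = 4185/64
a_max = (135/32−0)/(9/8−0) = 15/4
max v = 135/16 over t∈[9/4,31/4] → v_max = 135/16
check: 135/16·(9/4+11/2) = 4185/64 ✓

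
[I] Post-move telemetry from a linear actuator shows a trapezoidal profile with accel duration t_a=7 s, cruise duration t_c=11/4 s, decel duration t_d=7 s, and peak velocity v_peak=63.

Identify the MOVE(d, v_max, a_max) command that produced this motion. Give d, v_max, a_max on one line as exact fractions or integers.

d=2457/4 v_max=63 a_max=9

a_max = 63/7 = 9
d_a = ½·63·7 = 441/2; d_c = 63·11/4 = 693/4
d = 2·441/2 + 693/4 = 2457/4
t_c = 11/4 > 0 so v_max = 63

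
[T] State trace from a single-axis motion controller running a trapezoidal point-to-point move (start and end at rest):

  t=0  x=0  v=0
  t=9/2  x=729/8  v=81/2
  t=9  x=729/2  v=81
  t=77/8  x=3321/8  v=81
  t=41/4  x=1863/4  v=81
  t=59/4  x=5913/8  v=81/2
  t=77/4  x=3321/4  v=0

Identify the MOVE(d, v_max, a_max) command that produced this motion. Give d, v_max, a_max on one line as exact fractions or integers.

d=3321/4 v_max=81 a_max=9

final state: t=77/4, x=3321/4, v=0 → d = 3321/4
a_max = (81/2−0)/(9/2−0) = 9
max v = 81 over t∈[9,41/4] → v_max = 81
check: 81·(9+5/4) = 3321/4 ✓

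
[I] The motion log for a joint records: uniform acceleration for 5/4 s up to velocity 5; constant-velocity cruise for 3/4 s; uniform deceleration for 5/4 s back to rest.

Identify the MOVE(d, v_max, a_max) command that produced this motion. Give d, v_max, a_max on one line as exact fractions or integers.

d=10 v_max=5 a_max=4

a_max = 5/(5/4) = 4
d_a = ½·5·5/4 = 25/8; d_c = 5·3/4 = 15/4
d = 2·25/8 + 15/4 = 10
t_c = 3/4 > 0 so v_max = 5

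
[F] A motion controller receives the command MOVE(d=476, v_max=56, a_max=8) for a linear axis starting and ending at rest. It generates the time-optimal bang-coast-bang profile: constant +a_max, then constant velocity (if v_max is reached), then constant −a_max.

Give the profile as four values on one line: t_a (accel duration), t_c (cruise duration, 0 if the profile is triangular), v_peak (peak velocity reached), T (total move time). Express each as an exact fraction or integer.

(v_max)²/a_max = 56²/8 = 392
476 ≥ 392 → trapezoidal
t_a = 56/8 = 7; v_peak = 56
d_cruise = 476 − 392 = 84; t_c = 84/56 = 3/2
T = 2·7 + 3/2 = 31/2

t_a=7 t_c=3/2 v_peak=56 T=31/2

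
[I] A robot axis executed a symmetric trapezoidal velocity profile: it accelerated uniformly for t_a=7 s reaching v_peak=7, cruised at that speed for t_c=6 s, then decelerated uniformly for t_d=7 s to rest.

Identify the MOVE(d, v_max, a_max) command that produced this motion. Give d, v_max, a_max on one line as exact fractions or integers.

d=91 v_max=7 a_max=1

a_max = 7/7 = 1
d_a = ½·7·7 = 49/2; d_c = 7·6 = 42
d = 2·49/2 + 42 = 91
t_c = 6 > 0 ⇒ limit active, v_max = 7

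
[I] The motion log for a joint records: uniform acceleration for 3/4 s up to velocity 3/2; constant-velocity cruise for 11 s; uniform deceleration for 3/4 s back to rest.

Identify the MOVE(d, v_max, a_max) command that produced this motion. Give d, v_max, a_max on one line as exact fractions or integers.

d=141/8 v_max=3/2 a_max=2

a_max = (3/2)/(3/4) = 2
d_a = ½·3/2·3/4 = 9/16; d_c = 3/2·11 = 33/2
d = 2·9/16 + 33/2 = 141/8
t_c = 11 > 0 so v_max = 3/2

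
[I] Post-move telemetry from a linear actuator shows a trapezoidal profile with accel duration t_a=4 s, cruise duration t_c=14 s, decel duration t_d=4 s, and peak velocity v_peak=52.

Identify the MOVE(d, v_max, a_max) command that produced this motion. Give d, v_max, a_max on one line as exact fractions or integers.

a_max = 52/4 = 13
d_a = ½·52·4 = 104; d_c = 52·14 = 728
d = 2·104 + 728 = 936
t_c = 14 > 0 ⇒ limit active, v_max = 52

d=936 v_max=52 a_max=13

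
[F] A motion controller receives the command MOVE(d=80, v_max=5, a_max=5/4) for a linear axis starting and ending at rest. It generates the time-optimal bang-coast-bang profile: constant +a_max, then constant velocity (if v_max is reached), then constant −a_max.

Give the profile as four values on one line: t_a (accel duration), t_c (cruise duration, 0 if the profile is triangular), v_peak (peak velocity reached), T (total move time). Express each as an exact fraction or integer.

t_a=4 t_c=12 v_peak=5 T=20

(v_max)²/a_max = 5²/(5/4) = 20
80 ≥ 20 → trapezoidal
t_a = 5/(5/4) = 4; v_peak = 5
d_cruise = 80 − 20 = 60; t_c = 60/5 = 12
T = 2·4 + 12 = 20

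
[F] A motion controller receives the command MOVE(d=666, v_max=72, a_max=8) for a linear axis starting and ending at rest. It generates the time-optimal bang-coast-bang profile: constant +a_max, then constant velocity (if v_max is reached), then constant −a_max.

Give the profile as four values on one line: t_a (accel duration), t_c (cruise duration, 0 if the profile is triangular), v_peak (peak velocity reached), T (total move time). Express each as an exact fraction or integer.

t_a=9 t_c=1/4 v_peak=72 T=73/4

(v_max)²/a_max = 72²/8 = 648
666 ≥ 648 so v_max reached
t_a = 72/8 = 9; v_peak = 72
d_cruise = 666 − 648 = 18; t_c = 18/72 = 1/4
T = 2·9 + 1/4 = 73/4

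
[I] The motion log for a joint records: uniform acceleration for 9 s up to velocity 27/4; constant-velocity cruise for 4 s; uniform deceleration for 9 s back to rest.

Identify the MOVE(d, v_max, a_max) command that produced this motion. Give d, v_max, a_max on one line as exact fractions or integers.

d=351/4 v_max=27/4 a_max=3/4

a_max = (27/4)/9 = 3/4
d_a = ½·27/4·9 = 243/8; d_c = 27/4·4 = 27
d = 2·243/8 + 27 = 351/4
t_c = 4 > 0 ⇒ limit active, v_max = 27/4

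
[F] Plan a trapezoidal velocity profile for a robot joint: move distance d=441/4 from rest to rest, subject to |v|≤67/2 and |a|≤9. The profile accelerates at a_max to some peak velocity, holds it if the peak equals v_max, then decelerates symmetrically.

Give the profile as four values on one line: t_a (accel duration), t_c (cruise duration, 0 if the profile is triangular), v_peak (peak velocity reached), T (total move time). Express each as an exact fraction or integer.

t_a=7/2 t_c=0 v_peak=63/2 T=7

v_max²/a_max = (67/2)²/9 = 4489/36
441/4 < 4489/36 ⇒ no cruise
v_peak = √(441/4·9) = √(3969/4) = 63/2
t_a = (63/2)/9 = 7/2; t_c = 0
T = 2·7/2 = 7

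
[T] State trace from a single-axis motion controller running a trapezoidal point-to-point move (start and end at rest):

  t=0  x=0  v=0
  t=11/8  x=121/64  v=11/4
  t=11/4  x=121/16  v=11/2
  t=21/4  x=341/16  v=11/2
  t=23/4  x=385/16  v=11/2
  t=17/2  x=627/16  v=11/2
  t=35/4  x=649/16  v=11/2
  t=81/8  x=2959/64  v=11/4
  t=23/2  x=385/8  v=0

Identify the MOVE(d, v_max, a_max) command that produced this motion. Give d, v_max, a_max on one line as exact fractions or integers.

final state: t=23/2, x=385/8, v=0 → d = 385/8
a_max = (11/4−0)/(11/8−0) = 2
max v = 11/2 over t∈[11/4,35/4] → v_max = 11/2
check: 11/2·(11/4+6) = 385/8 ✓

d=385/8 v_max=11/2 a_max=2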